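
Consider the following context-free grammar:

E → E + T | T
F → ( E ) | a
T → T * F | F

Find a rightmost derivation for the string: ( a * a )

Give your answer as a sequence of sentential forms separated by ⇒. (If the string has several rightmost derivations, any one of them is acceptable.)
Start with E.
Step 1: the rightmost non-terminal is E; apply E → T:  T
Step 2: the rightmost non-terminal is T; apply T → F:  F
Step 3: the rightmost non-terminal is F; apply F → ( E ):  ( E )
Step 4: the rightmost non-terminal is E; apply E → T:  ( T )
Step 5: the rightmost non-terminal is T; apply T → T * F:  ( T * F )
Step 6: the rightmost non-terminal is F; apply F → a:  ( T * a )
Step 7: the rightmost non-terminal is T; apply T → F:  ( F * a )
Step 8: the rightmost non-terminal is F; apply F → a:  ( a * a )

Final answer: E ⇒ T ⇒ F ⇒ ( E ) ⇒ ( T ) ⇒ ( T * F ) ⇒ ( T * a ) ⇒ ( F * a ) ⇒ ( a * a )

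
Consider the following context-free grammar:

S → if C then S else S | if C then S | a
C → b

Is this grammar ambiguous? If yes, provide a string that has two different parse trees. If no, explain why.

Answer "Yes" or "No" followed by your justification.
The 'dangling else' can attach to either if. Two leftmost derivations of  if b then if b then a else a:
  (1) S ⇒ if C then S else S ⇒ if b then S else S ⇒ if b then if C then S else S ⇒ if b then if b then S else S ⇒ if b then if b then a else S ⇒ if b then if b then a else a   (else belongs to the outer if)
  (2) S ⇒ if C then S ⇒ if b then S ⇒ if b then if C then S else S ⇒ if b then if b then S else S ⇒ if b then if b then a else S ⇒ if b then if b then a else a   (else belongs to the inner if)
Two distinct parse trees for the same string, so the grammar is ambiguous.

Final answer: Yes - the string 'if b then if b then a else a' has two distinct leftmost derivations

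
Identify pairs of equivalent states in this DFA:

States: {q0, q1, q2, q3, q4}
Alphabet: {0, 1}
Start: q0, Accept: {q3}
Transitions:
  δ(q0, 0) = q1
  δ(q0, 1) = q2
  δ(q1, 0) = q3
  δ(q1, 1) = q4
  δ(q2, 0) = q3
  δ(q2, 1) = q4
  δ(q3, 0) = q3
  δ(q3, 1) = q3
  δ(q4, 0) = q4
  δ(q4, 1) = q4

Using the table-filling algorithm:
Round 0 – mark pairs where exactly one state is accepting: (q0,q3), (q1,q3), (q2,q3), (q3,q4)
Round 1 – newly marked: (q0,q1) [on 0: q1 vs q3, already marked]; (q0,q2) [on 0: q1 vs q3, already marked]; (q1,q4) [on 0: q3 vs q4, already marked]; (q2,q4) [on 0: q3 vs q4, already marked]
Round 2 – newly marked: (q0,q4) [on 0: q1 vs q4, already marked]
No further pairs can be marked.
(q1, q2) unmarked: δ(q1,0)=q3, δ(q2,0)=q3; δ(q1,1)=q4, δ(q2,1)=q4 → equivalent
Equivalent pairs: (q1, q2)

Final answer: Equivalent pairs: (q1, q2)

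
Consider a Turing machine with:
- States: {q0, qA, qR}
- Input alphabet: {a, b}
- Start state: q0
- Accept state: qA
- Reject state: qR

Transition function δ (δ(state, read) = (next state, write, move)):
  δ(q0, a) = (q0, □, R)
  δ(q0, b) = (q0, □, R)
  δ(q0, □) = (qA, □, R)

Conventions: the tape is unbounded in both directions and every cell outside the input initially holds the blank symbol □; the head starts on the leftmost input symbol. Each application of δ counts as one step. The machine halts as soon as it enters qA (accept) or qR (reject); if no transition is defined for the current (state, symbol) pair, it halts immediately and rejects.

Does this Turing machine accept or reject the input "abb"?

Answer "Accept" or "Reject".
Step 0: [q0]abb (head at position 0)
Step 1: δ(q0, a) = (q0, □, R)  ⊢  □[q0]bb (head at position 1)
Step 2: δ(q0, b) = (q0, □, R)  ⊢  □□[q0]b (head at position 2)
Step 3: δ(q0, b) = (q0, □, R)  ⊢  □□□[q0]□ (head at position 3)
Step 4: δ(q0, □) = (qA, □, R)  ⊢  □□□□[qA]□ (head at position 4)
The machine is in qA, so it halts and accepts.

Final answer: Accept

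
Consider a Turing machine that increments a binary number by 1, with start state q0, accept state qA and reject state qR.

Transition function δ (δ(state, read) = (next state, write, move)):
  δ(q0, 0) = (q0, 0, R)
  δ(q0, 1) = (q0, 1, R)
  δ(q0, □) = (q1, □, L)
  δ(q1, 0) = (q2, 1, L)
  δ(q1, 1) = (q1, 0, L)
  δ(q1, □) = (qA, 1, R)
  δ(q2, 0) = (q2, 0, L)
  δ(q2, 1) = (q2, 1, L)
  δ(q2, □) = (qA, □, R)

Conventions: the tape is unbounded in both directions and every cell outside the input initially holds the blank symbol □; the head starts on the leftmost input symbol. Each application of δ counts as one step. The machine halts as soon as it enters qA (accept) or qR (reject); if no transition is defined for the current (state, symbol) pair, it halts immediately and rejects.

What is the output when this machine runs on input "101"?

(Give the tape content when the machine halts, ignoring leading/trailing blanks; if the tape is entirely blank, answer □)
Step 0: [q0]101 (head at position 0)
Step 1: δ(q0, 1) = (q0, 1, R)  ⊢  1[q0]01 (head at position 1)
Step 2: δ(q0, 0) = (q0, 0, R)  ⊢  10[q0]1 (head at position 2)
Step 3: δ(q0, 1) = (q0, 1, R)  ⊢  101[q0]□ (head at position 3)
Step 4: δ(q0, □) = (q1, □, L)  ⊢  10[q1]1□ (head at position 2)
Step 5: δ(q1, 1) = (q1, 0, L)  ⊢  1[q1]00□ (head at position 1)
Step 6: δ(q1, 0) = (q2, 1, L)  ⊢  [q2]110□ (head at position 0)
Step 7: δ(q2, 1) = (q2, 1, L)  ⊢  [q2]□110□ (head at position -1)
Step 8: δ(q2, □) = (qA, □, R)  ⊢  □[qA]110□ (head at position 0)
The machine is in qA, so it halts and accepts.
Tape content when halted (ignoring surrounding blanks): 110

Final answer: Output: 110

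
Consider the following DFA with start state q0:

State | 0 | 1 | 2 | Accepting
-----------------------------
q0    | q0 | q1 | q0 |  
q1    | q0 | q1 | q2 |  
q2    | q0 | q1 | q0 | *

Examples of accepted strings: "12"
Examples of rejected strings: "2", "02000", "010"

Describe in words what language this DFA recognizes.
strings over {0,1,2} ending with '12'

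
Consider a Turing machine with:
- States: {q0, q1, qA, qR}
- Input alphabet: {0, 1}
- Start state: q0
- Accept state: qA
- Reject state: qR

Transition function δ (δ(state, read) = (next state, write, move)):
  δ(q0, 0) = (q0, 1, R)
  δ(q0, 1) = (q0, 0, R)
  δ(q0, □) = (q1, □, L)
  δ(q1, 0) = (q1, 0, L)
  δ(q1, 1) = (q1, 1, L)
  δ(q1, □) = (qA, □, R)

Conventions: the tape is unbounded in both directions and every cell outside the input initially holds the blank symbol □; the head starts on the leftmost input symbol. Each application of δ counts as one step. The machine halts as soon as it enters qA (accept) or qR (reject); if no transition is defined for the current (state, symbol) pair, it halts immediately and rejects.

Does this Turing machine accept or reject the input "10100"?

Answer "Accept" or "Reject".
Step 0: [q0]10100 (head at position 0)
Step 1: δ(q0, 1) = (q0, 0, R)  ⊢  0[q0]0100 (head at position 1)
Step 2: δ(q0, 0) = (q0, 1, R)  ⊢  01[q0]100 (head at position 2)
Step 3: δ(q0, 1) = (q0, 0, R)  ⊢  010[q0]00 (head at position 3)
Step 4: δ(q0, 0) = (q0, 1, R)  ⊢  0101[q0]0 (head at position 4)
Step 5: δ(q0, 0) = (q0, 1, R)  ⊢  01011[q0]□ (head at position 5)
Step 6: δ(q0, □) = (q1, □, L)  ⊢  0101[q1]1□ (head at position 4)
Step 7: δ(q1, 1) = (q1, 1, L)  ⊢  010[q1]11□ (head at position 3)
Step 8: δ(q1, 1) = (q1, 1, L)  ⊢  01[q1]011□ (head at position 2)
Step 9: δ(q1, 0) = (q1, 0, L)  ⊢  0[q1]1011□ (head at position 1)
Step 10: δ(q1, 1) = (q1, 1, L)  ⊢  [q1]01011□ (head at position 0)
Step 11: δ(q1, 0) = (q1, 0, L)  ⊢  [q1]□01011□ (head at position -1)
Step 12: δ(q1, □) = (qA, □, R)  ⊢  □[qA]01011□ (head at position 0)
The machine is in qA, so it halts and accepts.

Final answer: Accept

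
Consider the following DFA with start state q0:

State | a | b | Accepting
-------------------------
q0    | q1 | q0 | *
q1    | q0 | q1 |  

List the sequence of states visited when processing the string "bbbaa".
q0 → q0 → q0 → q0 → q1 → q0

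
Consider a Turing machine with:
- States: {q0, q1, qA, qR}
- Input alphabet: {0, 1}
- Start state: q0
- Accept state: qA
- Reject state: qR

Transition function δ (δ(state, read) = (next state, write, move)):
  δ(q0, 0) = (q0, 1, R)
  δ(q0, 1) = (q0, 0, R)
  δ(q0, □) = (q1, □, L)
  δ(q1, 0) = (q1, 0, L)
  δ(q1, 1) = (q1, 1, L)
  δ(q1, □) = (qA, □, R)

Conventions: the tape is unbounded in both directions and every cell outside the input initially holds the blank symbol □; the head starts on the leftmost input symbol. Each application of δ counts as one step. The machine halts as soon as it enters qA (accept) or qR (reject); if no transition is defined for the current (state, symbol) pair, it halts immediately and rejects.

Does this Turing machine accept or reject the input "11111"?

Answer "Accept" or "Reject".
Step 0: [q0]11111 (head at position 0)
Step 1: δ(q0, 1) = (q0, 0, R)  ⊢  0[q0]1111 (head at position 1)
Step 2: δ(q0, 1) = (q0, 0, R)  ⊢  00[q0]111 (head at position 2)
Step 3: δ(q0, 1) = (q0, 0, R)  ⊢  000[q0]11 (head at position 3)
Step 4: δ(q0, 1) = (q0, 0, R)  ⊢  0000[q0]1 (head at position 4)
Step 5: δ(q0, 1) = (q0, 0, R)  ⊢  00000[q0]□ (head at position 5)
Step 6: δ(q0, □) = (q1, □, L)  ⊢  0000[q1]0□ (head at position 4)
Step 7: δ(q1, 0) = (q1, 0, L)  ⊢  000[q1]00□ (head at position 3)
Step 8: δ(q1, 0) = (q1, 0, L)  ⊢  00[q1]000□ (head at position 2)
Step 9: δ(q1, 0) = (q1, 0, L)  ⊢  0[q1]0000□ (head at position 1)
Step 10: δ(q1, 0) = (q1, 0, L)  ⊢  [q1]00000□ (head at position 0)
Step 11: δ(q1, 0) = (q1, 0, L)  ⊢  [q1]□00000□ (head at position -1)
Step 12: δ(q1, □) = (qA, □, R)  ⊢  □[qA]00000□ (head at position 0)
The machine is in qA, so it halts and accepts.

Final answer: Accept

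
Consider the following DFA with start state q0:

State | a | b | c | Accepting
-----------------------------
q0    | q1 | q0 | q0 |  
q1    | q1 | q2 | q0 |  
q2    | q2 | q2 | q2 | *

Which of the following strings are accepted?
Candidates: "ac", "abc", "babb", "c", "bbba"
"ac": q0 → q1 → q0; q0 is not accepting → rejected
"abc": q0 → q1 → q2 → q2; q2 is accepting → accepted
"babb": q0 → q0 → q1 → q2 → q2; q2 is accepting → accepted
"c": q0 → q0; q0 is not accepting → rejected
"bbba": q0 → q0 → q0 → q0 → q1; q1 is not accepting → rejected

Final answer: "abc", "babb"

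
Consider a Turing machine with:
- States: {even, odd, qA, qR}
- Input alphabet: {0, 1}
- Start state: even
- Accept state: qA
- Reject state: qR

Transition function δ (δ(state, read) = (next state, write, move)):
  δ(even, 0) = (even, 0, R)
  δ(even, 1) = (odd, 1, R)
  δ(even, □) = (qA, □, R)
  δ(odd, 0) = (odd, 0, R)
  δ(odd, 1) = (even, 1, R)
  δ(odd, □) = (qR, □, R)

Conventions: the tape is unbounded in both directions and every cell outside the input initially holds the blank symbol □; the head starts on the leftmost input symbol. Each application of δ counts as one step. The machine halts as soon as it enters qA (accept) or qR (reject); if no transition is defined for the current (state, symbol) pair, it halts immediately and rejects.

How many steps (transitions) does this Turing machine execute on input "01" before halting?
Step 0: [even]01 (head at position 0)
Step 1: δ(even, 0) = (even, 0, R)  ⊢  0[even]1 (head at position 1)
Step 2: δ(even, 1) = (odd, 1, R)  ⊢  01[odd]□ (head at position 2)
Step 3: δ(odd, □) = (qR, □, R)  ⊢  01□[qR]□ (head at position 3)
The machine is in qR, so it halts and rejects.
Number of transitions executed: 3.

Final answer: 3 steps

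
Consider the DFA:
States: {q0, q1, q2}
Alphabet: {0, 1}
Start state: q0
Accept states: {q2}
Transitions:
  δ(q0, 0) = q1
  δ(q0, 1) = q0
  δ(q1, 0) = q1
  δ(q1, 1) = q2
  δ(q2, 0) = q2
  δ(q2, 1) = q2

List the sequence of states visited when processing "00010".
Starting at q0
Read '0': q0 -> q1
Read '0': q1 -> q1
Read '0': q1 -> q1
Read '1': q1 -> q2
Read '0': q2 -> q2

Final answer: q0 -> q1 -> q1 -> q1 -> q2 -> q2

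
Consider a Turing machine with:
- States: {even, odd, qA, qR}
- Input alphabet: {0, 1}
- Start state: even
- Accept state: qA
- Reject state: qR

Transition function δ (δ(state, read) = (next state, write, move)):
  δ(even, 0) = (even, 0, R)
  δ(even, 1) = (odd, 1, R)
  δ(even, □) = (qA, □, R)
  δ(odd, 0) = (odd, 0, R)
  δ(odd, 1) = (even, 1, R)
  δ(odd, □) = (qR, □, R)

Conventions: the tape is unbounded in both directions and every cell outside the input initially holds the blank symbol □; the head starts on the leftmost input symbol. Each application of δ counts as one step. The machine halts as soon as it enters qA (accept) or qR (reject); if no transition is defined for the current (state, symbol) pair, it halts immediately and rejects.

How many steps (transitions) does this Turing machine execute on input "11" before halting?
Step 0: [even]11 (head at position 0)
Step 1: δ(even, 1) = (odd, 1, R)  ⊢  1[odd]1 (head at position 1)
Step 2: δ(odd, 1) = (even, 1, R)  ⊢  11[even]□ (head at position 2)
Step 3: δ(even, □) = (qA, □, R)  ⊢  11□[qA]□ (head at position 3)
The machine is in qA, so it halts and accepts.
Number of transitions executed: 3.

Final answer: 3 steps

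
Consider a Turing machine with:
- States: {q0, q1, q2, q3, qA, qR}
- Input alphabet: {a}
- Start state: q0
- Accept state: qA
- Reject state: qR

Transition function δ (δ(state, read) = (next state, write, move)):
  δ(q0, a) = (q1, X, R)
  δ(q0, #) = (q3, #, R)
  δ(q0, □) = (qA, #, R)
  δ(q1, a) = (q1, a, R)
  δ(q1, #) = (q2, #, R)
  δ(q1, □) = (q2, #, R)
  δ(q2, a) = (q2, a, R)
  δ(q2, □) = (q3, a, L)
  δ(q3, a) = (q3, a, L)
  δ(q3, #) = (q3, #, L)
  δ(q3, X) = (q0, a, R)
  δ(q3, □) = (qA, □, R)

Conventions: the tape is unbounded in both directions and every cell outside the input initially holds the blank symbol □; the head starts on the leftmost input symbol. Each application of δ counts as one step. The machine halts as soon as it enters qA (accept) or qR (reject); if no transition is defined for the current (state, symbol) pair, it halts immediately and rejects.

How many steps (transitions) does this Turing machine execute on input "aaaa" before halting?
Trace (configuration after each step, as tape_left[state]tape_right with head position):
Step 0: [q0]aaaa (head at position 0)
Step 1: X[q1]aaa (head 1)
Step 2: Xa[q1]aa (head 2)
Step 3: Xaa[q1]a (head 3)
Step 4: Xaaa[q1]□ (head 4)
Step 5: Xaaa#[q2]□ (head 5)
Step 6: Xaaa[q3]#a (head 4)
Step 7: Xaa[q3]a#a (head 3)
Step 8: Xa[q3]aa#a (head 2)
Step 9: X[q3]aaa#a (head 1)
Step 10: [q3]Xaaa#a (head 0)
Step 11: a[q0]aaa#a (head 1)
Step 12: aX[q1]aa#a (head 2)
Step 13: aXa[q1]a#a (head 3)
Step 14: aXaa[q1]#a (head 4)
Step 15: aXaa#[q2]a (head 5)
Step 16: aXaa#a[q2]□ (head 6)
Step 17: aXaa#[q3]aa (head 5)
Step 18: aXaa[q3]#aa (head 4)
Step 19: aXa[q3]a#aa (head 3)
Step 20: aX[q3]aa#aa (head 2)
Step 21: a[q3]Xaa#aa (head 1)
Step 22: aa[q0]aa#aa (head 2)
Step 23: aaX[q1]a#aa (head 3)
Step 24: aaXa[q1]#aa (head 4)
Step 25: aaXa#[q2]aa (head 5)
Step 26: aaXa#a[q2]a (head 6)
Step 27: aaXa#aa[q2]□ (head 7)
Step 28: aaXa#a[q3]aa (head 6)
Step 29: aaXa#[q3]aaa (head 5)
Step 30: aaXa[q3]#aaa (head 4)
Step 31: aaX[q3]a#aaa (head 3)
Step 32: aa[q3]Xa#aaa (head 2)
Step 33: aaa[q0]a#aaa (head 3)
Step 34: aaaX[q1]#aaa (head 4)
Step 35: aaaX#[q2]aaa (head 5)
Step 36: aaaX#a[q2]aa (head 6)
Step 37: aaaX#aa[q2]a (head 7)
Step 38: aaaX#aaa[q2]□ (head 8)
Step 39: aaaX#aa[q3]aa (head 7)
Step 40: aaaX#a[q3]aaa (head 6)
Step 41: aaaX#[q3]aaaa (head 5)
Step 42: aaaX[q3]#aaaa (head 4)
Step 43: aaa[q3]X#aaaa (head 3)
Step 44: aaaa[q0]#aaaa (head 4)
Step 45: aaaa#[q3]aaaa (head 5)
Step 46: aaaa[q3]#aaaa (head 4)
Step 47: aaa[q3]a#aaaa (head 3)
Step 48: aa[q3]aa#aaaa (head 2)
Step 49: a[q3]aaa#aaaa (head 1)
Step 50: [q3]aaaa#aaaa (head 0)
Step 51: [q3]□aaaa#aaaa (head -1)
Step 52: □[qA]aaaa#aaaa (head 0)
The machine is in qA, so it halts and accepts.
Number of transitions executed: 52.

Final answer: 52 steps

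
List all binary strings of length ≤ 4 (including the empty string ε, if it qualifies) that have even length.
Checking every binary string of length 0 to 4:
  Length 0: accepted: ε | rejected: (none)
  Length 1: accepted: (none) | rejected: 0, 1
  Length 2: accepted: 00, 01, 10, 11 | rejected: (none)
  Length 3: accepted: (none) | rejected: 000, 001, 010, 011, 100, 101, 110, 111
  Length 4: accepted: 0000, 0001, 0010, 0011, 0100, 0101, 0110, 0111, 1000, 1001, 1010, 1011, 1100, 1101, 1110, 1111 | rejected: (none)
Total: 21 string(s).

Final answer: ε, 00, 01, 10, 11, 0000, 0001, 0010, 0011, 0100, 0101, 0110, 0111, 1000, 1001, 1010, 1011, 1100, 1101, 1110, 1111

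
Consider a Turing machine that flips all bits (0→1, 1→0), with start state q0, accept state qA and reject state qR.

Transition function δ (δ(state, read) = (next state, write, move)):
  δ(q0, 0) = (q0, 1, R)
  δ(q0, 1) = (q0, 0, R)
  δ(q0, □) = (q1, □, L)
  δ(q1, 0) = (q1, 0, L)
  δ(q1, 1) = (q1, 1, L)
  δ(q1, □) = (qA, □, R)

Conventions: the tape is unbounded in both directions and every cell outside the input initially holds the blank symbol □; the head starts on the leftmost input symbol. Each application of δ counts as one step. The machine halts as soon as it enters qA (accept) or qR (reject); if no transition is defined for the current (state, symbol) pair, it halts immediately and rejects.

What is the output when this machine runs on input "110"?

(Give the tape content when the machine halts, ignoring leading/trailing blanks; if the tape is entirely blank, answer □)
Step 0: [q0]110 (head at position 0)
Step 1: δ(q0, 1) = (q0, 0, R)  ⊢  0[q0]10 (head at position 1)
Step 2: δ(q0, 1) = (q0, 0, R)  ⊢  00[q0]0 (head at position 2)
Step 3: δ(q0, 0) = (q0, 1, R)  ⊢  001[q0]□ (head at position 3)
Step 4: δ(q0, □) = (q1, □, L)  ⊢  00[q1]1□ (head at position 2)
Step 5: δ(q1, 1) = (q1, 1, L)  ⊢  0[q1]01□ (head at position 1)
Step 6: δ(q1, 0) = (q1, 0, L)  ⊢  [q1]001□ (head at position 0)
Step 7: δ(q1, 0) = (q1, 0, L)  ⊢  [q1]□001□ (head at position -1)
Step 8: δ(q1, □) = (qA, □, R)  ⊢  □[qA]001□ (head at position 0)
The machine is in qA, so it halts and accepts.
Tape content when halted (ignoring surrounding blanks): 001

Final answer: Output: 001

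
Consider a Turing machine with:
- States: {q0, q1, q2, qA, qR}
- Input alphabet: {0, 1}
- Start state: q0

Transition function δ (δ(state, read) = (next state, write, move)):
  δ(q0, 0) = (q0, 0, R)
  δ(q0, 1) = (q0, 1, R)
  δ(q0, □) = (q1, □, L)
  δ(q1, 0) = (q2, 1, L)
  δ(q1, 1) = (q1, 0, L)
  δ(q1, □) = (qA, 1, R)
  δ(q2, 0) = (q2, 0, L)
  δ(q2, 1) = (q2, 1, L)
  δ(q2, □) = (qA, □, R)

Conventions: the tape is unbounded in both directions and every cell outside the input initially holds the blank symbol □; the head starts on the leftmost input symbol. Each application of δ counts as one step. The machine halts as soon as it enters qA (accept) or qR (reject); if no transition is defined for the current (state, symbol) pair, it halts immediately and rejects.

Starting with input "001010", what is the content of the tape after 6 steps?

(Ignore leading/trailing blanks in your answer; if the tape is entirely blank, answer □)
Step 0: [q0]001010 (head at position 0)
Step 1: δ(q0, 0) = (q0, 0, R)  ⊢  0[q0]01010 (head at position 1)
Step 2: δ(q0, 0) = (q0, 0, R)  ⊢  00[q0]1010 (head at position 2)
Step 3: δ(q0, 1) = (q0, 1, R)  ⊢  001[q0]010 (head at position 3)
Step 4: δ(q0, 0) = (q0, 0, R)  ⊢  0010[q0]10 (head at position 4)
Step 5: δ(q0, 1) = (q0, 1, R)  ⊢  00101[q0]0 (head at position 5)
Step 6: δ(q0, 0) = (q0, 0, R)  ⊢  001010[q0]□ (head at position 6)
Tape after 6 steps (ignoring surrounding blanks): 001010

Final answer: Tape: 001010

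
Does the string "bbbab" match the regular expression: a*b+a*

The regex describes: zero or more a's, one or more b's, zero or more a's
No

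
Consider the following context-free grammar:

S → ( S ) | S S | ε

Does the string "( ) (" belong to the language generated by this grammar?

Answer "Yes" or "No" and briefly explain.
Each production adds parentheses only in matched pairs (S → ( S )) or none at all, so every derived string has equally many '(' and ')'. The string ( ) ( has two '(' and one ')', so it cannot be derived.

Final answer: No - no valid derivation exists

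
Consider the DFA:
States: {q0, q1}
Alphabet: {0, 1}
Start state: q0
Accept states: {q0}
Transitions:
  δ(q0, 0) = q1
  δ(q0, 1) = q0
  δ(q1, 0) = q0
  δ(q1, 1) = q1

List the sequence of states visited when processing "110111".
Starting at q0
Read '1': q0 -> q0
Read '1': q0 -> q0
Read '0': q0 -> q1
Read '1': q1 -> q1
Read '1': q1 -> q1
Read '1': q1 -> q1

Final answer: q0 -> q0 -> q0 -> q1 -> q1 -> q1 -> q1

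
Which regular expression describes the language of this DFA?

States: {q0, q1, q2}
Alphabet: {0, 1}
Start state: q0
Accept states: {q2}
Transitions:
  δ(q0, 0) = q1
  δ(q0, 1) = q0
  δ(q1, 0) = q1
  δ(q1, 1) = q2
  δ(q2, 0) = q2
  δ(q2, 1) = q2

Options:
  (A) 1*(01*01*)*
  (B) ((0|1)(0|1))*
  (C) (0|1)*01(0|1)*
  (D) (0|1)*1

Testing sample strings against the DFA:
  '00' -> rejected
  '000' -> rejected
  '111' -> rejected
  '100' -> rejected
Checking each option for a counterexample:
  (A) 1*(01*01*)*: ε is rejected by the DFA but matches the regex → eliminated
  (B) ((0|1)(0|1))*: ε is rejected by the DFA but matches the regex → eliminated
  (C) (0|1)*01(0|1)*: agrees with the DFA on all strings of length ≤ 4
  (D) (0|1)*1: '1' is rejected by the DFA but matches the regex → eliminated
Only (C) (0|1)*01(0|1)* is consistent with the DFA.

Final answer: (C) (0|1)*01(0|1)*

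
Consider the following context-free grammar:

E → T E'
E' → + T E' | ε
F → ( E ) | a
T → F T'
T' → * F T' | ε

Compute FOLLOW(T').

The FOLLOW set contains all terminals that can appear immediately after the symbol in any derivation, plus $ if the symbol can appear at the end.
Useful FIRST sets: FIRST(E') = {+, ε}, FIRST(T') = {*, ε} (both E' and T' are nullable).
FOLLOW(E): E is the start symbol → $; E appears in F → ( E ) followed by ')' → FOLLOW(E) = {), $}.
FOLLOW(E'): E' appears at the right end of E → T E' and of E' → + T E', so FOLLOW(E') ⊇ FOLLOW(E) (the second occurrence adds nothing new). FOLLOW(E') = {), $}.
FOLLOW(T): in E → T E' and E' → + T E', T is followed by E': add FIRST(E') minus ε = {+}; since E' is nullable, also add FOLLOW(E) and FOLLOW(E') = {), $}. FOLLOW(T) = {+, ), $}.
FOLLOW(T'): T' appears at the right end of T → F T' and of T' → * F T', so FOLLOW(T') = FOLLOW(T) = {+, ), $}.

Final answer: {$, ), +}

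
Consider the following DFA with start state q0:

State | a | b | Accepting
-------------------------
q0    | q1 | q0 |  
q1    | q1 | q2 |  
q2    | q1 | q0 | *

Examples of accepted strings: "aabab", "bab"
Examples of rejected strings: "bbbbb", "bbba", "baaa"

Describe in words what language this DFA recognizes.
strings over {a,b} ending with 'ab'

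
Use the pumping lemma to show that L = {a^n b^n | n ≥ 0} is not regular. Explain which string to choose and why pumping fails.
Language: L = {a^n b^n | n ≥ 0} (equal numbers of a's followed by b's)
Step 1: Assume for contradiction that L is regular, with pumping length p.
Step 2: Choose s = a^p b^p. Then s ∈ L (it has p a's followed by p b's) and |s| ≥ p.
Step 3: Consider any decomposition s = xyz with |xy| ≤ p and |y| > 0. Since |xy| ≤ p and the first p symbols of s are all a's, y = a^k for some k with 1 ≤ k ≤ p.
Step 4: Pumping up (i = 2): xy²z = a^(p+k) b^p, which has more a's than b's, so xy²z ∉ L.
This contradicts the pumping lemma, so L is not regular.

Final answer: Choose s = a^p b^p. Since |xy| ≤ p, y = a^k with k ≥ 1. Then xy²z = a^(p+k) b^p ∉ L.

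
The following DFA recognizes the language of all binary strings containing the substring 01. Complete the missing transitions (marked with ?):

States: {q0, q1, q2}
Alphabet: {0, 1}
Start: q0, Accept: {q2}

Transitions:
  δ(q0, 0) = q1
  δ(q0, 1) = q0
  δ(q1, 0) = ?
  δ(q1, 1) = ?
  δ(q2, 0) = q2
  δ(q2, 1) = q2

What each state remembers (consistent with the given transitions and accept states):
  q0: 01 not seen yet and the last symbol was not 0
  q1: 01 not seen yet and the last symbol was 0
  q2: the substring 01 has already been seen
Filling in the missing entries:
  δ(q1, 0): in q1 (01 not seen yet and the last symbol was 0), after reading 0 we have: 01 not seen yet and the last symbol was 0 → q1
  δ(q1, 1): in q1 (01 not seen yet and the last symbol was 0), after reading 1 we have: the substring 01 has already been seen → q2

Final answer: δ(q1, 0) = q1; δ(q1, 1) = q2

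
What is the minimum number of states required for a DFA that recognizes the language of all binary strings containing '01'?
Language: binary strings containing '01'
Lower bound (Myhill–Nerode): the prefixes ε, 0, 01 are pairwise distinguishable:
  ε vs 01: suffix ε distinguishes them (ε is rejected, 01 is accepted)
  0 vs 01: suffix ε distinguishes them (0 is rejected, 01 is accepted)
  ε vs 0: suffix 1 distinguishes them (ε·1 = 1 is rejected, 0·1 = 01 is accepted)
So any DFA needs at least 3 states.
Upper bound: a DFA with 3 states exists (one state per class above: 'no progress', 'last symbol 0', and 'seen 01' (accepting sink)).
Minimum states: 3

Final answer: 3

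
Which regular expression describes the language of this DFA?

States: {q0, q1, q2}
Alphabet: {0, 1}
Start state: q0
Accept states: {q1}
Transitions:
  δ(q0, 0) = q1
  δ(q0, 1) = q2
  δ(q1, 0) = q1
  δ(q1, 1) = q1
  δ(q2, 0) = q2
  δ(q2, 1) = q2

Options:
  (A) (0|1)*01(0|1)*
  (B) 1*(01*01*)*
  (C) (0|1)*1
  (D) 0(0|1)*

Testing sample strings against the DFA:
  '101' -> rejected
  '11' -> rejected
  '100' -> rejected
  '0101' -> accepted
Checking each option for a counterexample:
  (A) (0|1)*01(0|1)*: '0' is accepted by the DFA but does not match the regex → eliminated
  (B) 1*(01*01*)*: ε is rejected by the DFA but matches the regex → eliminated
  (C) (0|1)*1: '0' is accepted by the DFA but does not match the regex → eliminated
  (D) 0(0|1)*: agrees with the DFA on all strings of length ≤ 4
Only (D) 0(0|1)* is consistent with the DFA.

Final answer: (D) 0(0|1)*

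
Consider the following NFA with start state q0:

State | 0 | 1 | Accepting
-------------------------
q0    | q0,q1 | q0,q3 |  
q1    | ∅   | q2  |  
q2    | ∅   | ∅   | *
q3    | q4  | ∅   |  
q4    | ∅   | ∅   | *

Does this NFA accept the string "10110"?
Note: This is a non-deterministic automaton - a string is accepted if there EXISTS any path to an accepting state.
Track the set of states the NFA could be in: start {q0}
Read '1': {q0} → {q0, q3}
Read '0': {q0, q3} → {q0, q1, q4}
Read '1': {q0, q1, q4} → {q0, q2, q3}
Read '1': {q0, q2, q3} → {q0, q3}
Read '0': {q0, q3} → {q0, q1, q4}
Final set {q0, q1, q4} contains accepting state(s) {q4} → accepted.

Final answer: Yes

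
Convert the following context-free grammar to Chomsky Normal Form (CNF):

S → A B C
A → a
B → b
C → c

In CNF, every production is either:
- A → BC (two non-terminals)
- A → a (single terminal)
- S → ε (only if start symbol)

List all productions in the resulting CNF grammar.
The grammar has no ε-productions or unit productions to eliminate.
A → a is already in CNF (single terminal) – keep it.
B → b is already in CNF (single terminal) – keep it.
C → c is already in CNF (single terminal) – keep it.
S → A B C has 3 symbols on the right: break it into binary productions S → A X0, X0 → B C.
Resulting CNF grammar (5 productions): A → a; B → b; C → c; S → A X0; X0 → B C

Final answer: A → a; B → b; C → c; S → A X0; X0 → B C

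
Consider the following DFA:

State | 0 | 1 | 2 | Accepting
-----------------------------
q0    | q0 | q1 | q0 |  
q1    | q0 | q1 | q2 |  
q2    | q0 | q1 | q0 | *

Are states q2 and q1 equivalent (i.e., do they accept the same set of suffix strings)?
Try the suffix ε (the empty string).
From q2: q2 — accepting.
From q1: q1 — not accepting.
The two states disagree on this suffix, so they are not equivalent.

Final answer: No. Distinguishing string: ε (the empty string) - accepted from q2 but not from q1.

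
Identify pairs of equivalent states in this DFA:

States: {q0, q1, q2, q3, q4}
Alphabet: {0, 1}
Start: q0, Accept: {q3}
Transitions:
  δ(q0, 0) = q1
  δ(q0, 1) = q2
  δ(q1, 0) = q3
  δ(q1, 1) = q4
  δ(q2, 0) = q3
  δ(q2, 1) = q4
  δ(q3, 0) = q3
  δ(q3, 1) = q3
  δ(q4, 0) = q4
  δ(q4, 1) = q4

Using the table-filling algorithm:
Round 0 – mark pairs where exactly one state is accepting: (q0,q3), (q1,q3), (q2,q3), (q3,q4)
Round 1 – newly marked: (q0,q1) [on 0: q1 vs q3, already marked]; (q0,q2) [on 0: q1 vs q3, already marked]; (q1,q4) [on 0: q3 vs q4, already marked]; (q2,q4) [on 0: q3 vs q4, already marked]
Round 2 – newly marked: (q0,q4) [on 0: q1 vs q4, already marked]
No further pairs can be marked.
(q1, q2) unmarked: δ(q1,0)=q3, δ(q2,0)=q3; δ(q1,1)=q4, δ(q2,1)=q4 → equivalent
Equivalent pairs: (q1, q2)

Final answer: Equivalent pairs: (q1, q2)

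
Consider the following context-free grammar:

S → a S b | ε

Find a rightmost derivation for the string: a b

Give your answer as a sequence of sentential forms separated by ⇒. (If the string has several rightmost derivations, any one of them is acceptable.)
Start with S.
Step 1: the rightmost non-terminal is S; apply S → a S b:  a S b
Step 2: the rightmost non-terminal is S; apply S → ε:  a b

Final answer: S ⇒ a S b ⇒ a b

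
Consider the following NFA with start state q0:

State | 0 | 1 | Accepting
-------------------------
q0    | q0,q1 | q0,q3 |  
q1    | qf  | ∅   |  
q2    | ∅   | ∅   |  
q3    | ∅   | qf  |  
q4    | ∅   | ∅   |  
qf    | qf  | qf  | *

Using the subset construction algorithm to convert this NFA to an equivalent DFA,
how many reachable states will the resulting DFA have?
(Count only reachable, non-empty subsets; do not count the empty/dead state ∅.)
Start subset: {q0}
{q0}: on 0 → {q0, q1}, on 1 → {q0, q3}
{q0, q1}: on 0 → {q0, q1, qf}, on 1 → {q0, q3}
{q0, q3}: on 0 → {q0, q1}, on 1 → {q0, q3, qf}
{q0, q1, qf}: on 0 → {q0, q1, qf}, on 1 → {q0, q3, qf}
{q0, q3, qf}: on 0 → {q0, q1, qf}, on 1 → {q0, q3, qf}
Reachable non-empty subsets: {q0}, {q0, q1}, {q0, q3}, {q0, q1, qf}, {q0, q3, qf} — 5 in total.

Final answer: 5 states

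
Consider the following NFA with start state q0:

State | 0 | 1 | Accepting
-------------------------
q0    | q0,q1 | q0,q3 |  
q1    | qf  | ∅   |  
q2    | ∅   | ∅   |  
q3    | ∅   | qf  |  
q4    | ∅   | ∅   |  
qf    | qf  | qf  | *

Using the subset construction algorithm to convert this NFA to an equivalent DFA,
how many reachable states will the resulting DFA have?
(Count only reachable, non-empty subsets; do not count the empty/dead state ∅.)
Start subset: {q0}
{q0}: on 0 → {q0, q1}, on 1 → {q0, q3}
{q0, q1}: on 0 → {q0, q1, qf}, on 1 → {q0, q3}
{q0, q3}: on 0 → {q0, q1}, on 1 → {q0, q3, qf}
{q0, q1, qf}: on 0 → {q0, q1, qf}, on 1 → {q0, q3, qf}
{q0, q3, qf}: on 0 → {q0, q1, qf}, on 1 → {q0, q3, qf}
Reachable non-empty subsets: {q0}, {q0, q1}, {q0, q3}, {q0, q1, qf}, {q0, q3, qf} — 5 in total.

Final answer: 5 states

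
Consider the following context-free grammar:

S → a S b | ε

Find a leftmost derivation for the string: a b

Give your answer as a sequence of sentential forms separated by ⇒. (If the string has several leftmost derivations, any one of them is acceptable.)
Start with S.
Step 1: the leftmost non-terminal is S; apply S → a S b:  a S b
Step 2: the leftmost non-terminal is S; apply S → ε:  a b

Final answer: S ⇒ a S b ⇒ a b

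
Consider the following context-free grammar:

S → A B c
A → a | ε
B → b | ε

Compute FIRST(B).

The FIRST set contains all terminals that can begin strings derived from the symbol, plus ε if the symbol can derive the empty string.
B → b contributes b; B → ε makes B nullable, contributing ε. FIRST(B) = {b, ε}.

Final answer: {b, ε}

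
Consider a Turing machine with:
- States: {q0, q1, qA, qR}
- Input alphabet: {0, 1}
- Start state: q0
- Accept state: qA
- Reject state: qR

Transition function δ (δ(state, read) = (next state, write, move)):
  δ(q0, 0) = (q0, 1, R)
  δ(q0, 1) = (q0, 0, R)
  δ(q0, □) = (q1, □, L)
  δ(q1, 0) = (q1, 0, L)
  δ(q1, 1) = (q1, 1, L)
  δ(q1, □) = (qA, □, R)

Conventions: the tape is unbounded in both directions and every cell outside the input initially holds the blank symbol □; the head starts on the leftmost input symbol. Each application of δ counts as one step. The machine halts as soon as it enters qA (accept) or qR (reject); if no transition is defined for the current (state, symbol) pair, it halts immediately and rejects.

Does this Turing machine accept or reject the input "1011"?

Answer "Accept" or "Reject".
Step 0: [q0]1011 (head at position 0)
Step 1: δ(q0, 1) = (q0, 0, R)  ⊢  0[q0]011 (head at position 1)
Step 2: δ(q0, 0) = (q0, 1, R)  ⊢  01[q0]11 (head at position 2)
Step 3: δ(q0, 1) = (q0, 0, R)  ⊢  010[q0]1 (head at position 3)
Step 4: δ(q0, 1) = (q0, 0, R)  ⊢  0100[q0]□ (head at position 4)
Step 5: δ(q0, □) = (q1, □, L)  ⊢  010[q1]0□ (head at position 3)
Step 6: δ(q1, 0) = (q1, 0, L)  ⊢  01[q1]00□ (head at position 2)
Step 7: δ(q1, 0) = (q1, 0, L)  ⊢  0[q1]100□ (head at position 1)
Step 8: δ(q1, 1) = (q1, 1, L)  ⊢  [q1]0100□ (head at position 0)
Step 9: δ(q1, 0) = (q1, 0, L)  ⊢  [q1]□0100□ (head at position -1)
Step 10: δ(q1, □) = (qA, □, R)  ⊢  □[qA]0100□ (head at position 0)
The machine is in qA, so it halts and accepts.

Final answer: Accept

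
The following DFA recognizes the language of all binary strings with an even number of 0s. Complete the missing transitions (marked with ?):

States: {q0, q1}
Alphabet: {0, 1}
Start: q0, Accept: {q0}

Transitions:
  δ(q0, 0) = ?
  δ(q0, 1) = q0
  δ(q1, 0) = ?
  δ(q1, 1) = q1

What each state remembers (consistent with the given transitions and accept states):
  q0: an even number of 0s has been read so far
  q1: an odd number of 0s has been read so far
Filling in the missing entries:
  δ(q0, 0): in q0 (an even number of 0s has been read so far), after reading 0 we have: an odd number of 0s has been read so far → q1
  δ(q1, 0): in q1 (an odd number of 0s has been read so far), after reading 0 we have: an even number of 0s has been read so far → q0

Final answer: δ(q0, 0) = q1; δ(q1, 0) = q0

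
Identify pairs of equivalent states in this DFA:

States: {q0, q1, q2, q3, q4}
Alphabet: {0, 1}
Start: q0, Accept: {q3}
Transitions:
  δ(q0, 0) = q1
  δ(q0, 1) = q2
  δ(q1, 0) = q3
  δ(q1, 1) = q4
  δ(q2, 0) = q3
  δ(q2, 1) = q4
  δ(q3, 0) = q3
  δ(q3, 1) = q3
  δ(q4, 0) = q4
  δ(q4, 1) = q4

Using the table-filling algorithm:
Round 0 – mark pairs where exactly one state is accepting: (q0,q3), (q1,q3), (q2,q3), (q3,q4)
Round 1 – newly marked: (q0,q1) [on 0: q1 vs q3, already marked]; (q0,q2) [on 0: q1 vs q3, already marked]; (q1,q4) [on 0: q3 vs q4, already marked]; (q2,q4) [on 0: q3 vs q4, already marked]
Round 2 – newly marked: (q0,q4) [on 0: q1 vs q4, already marked]
No further pairs can be marked.
(q1, q2) unmarked: δ(q1,0)=q3, δ(q2,0)=q3; δ(q1,1)=q4, δ(q2,1)=q4 → equivalent
Equivalent pairs: (q1, q2)

Final answer: Equivalent pairs: (q1, q2)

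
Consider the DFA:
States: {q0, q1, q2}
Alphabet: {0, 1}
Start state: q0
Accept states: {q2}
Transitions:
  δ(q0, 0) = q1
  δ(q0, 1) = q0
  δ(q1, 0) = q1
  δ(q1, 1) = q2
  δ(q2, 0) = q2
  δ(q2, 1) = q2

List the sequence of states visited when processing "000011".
Starting at q0
Read '0': q0 -> q1
Read '0': q1 -> q1
Read '0': q1 -> q1
Read '0': q1 -> q1
Read '1': q1 -> q2
Read '1': q2 -> q2

Final answer: q0 -> q1 -> q1 -> q1 -> q1 -> q2 -> q2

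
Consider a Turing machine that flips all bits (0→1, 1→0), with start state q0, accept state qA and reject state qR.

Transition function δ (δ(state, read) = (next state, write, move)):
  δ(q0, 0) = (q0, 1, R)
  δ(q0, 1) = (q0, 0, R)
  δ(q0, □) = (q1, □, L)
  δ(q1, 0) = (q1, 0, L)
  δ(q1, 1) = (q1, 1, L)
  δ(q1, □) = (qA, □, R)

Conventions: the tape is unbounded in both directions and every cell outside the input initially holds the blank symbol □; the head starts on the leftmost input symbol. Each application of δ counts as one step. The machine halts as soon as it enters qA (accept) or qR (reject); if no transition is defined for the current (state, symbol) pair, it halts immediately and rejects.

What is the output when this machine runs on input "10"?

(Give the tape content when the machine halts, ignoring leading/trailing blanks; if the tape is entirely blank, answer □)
Step 0: [q0]10 (head at position 0)
Step 1: δ(q0, 1) = (q0, 0, R)  ⊢  0[q0]0 (head at position 1)
Step 2: δ(q0, 0) = (q0, 1, R)  ⊢  01[q0]□ (head at position 2)
Step 3: δ(q0, □) = (q1, □, L)  ⊢  0[q1]1□ (head at position 1)
Step 4: δ(q1, 1) = (q1, 1, L)  ⊢  [q1]01□ (head at position 0)
Step 5: δ(q1, 0) = (q1, 0, L)  ⊢  [q1]□01□ (head at position -1)
Step 6: δ(q1, □) = (qA, □, R)  ⊢  □[qA]01□ (head at position 0)
The machine is in qA, so it halts and accepts.
Tape content when halted (ignoring surrounding blanks): 01

Final answer: Output: 01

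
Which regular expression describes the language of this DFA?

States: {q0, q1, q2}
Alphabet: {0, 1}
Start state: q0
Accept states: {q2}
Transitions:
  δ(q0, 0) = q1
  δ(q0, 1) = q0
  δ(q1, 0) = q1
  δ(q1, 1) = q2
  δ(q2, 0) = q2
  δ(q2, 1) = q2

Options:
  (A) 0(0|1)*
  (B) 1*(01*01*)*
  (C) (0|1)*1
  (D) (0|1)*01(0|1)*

Testing sample strings against the DFA:
  '0101' -> accepted
  '1111' -> rejected
  '101' -> accepted
  '10001' -> accepted
Checking each option for a counterexample:
  (A) 0(0|1)*: '0' is rejected by the DFA but matches the regex → eliminated
  (B) 1*(01*01*)*: ε is rejected by the DFA but matches the regex → eliminated
  (C) (0|1)*1: '1' is rejected by the DFA but matches the regex → eliminated
  (D) (0|1)*01(0|1)*: agrees with the DFA on all strings of length ≤ 4
Only (D) (0|1)*01(0|1)* is consistent with the DFA.

Final answer: (D) (0|1)*01(0|1)*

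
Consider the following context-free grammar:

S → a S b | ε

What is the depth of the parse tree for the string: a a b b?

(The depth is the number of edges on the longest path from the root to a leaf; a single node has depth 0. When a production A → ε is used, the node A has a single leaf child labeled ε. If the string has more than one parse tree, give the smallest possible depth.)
The only parse tree applies S → a S b 2 times (once per matching a…b pair) and then S → ε.
The S nodes sit at depths 0, 1, …, 2; the innermost S (depth 2) has the single child ε at depth 3.
The terminal leaves a, b are at depths 1..2, so the longest root-to-leaf path is S → S → … → S → ε with 3 edges.
Depth = 3.

Final answer: 3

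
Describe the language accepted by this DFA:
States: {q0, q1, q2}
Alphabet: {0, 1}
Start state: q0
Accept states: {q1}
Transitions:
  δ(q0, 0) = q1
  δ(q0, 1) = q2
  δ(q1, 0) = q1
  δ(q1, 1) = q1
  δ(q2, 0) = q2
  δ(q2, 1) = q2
Analyzing the DFA structure:
Start state: q0
Accept states: {q1}
Interpreting what each state remembers (checking against the transitions):
  q0: nothing has been read yet
  q1: the first symbol was 0
  q2: the first symbol was 1 (trap state)
  δ(q0, 0): in q0 (nothing has been read yet), after reading 0 we have: the first symbol was 0 → q1
  δ(q0, 1): in q0 (nothing has been read yet), after reading 1 we have: the first symbol was 1 (trap state) → q2
  δ(q1, 0): in q1 (the first symbol was 0), after reading 0 we have: the first symbol was 0 → q1
  δ(q1, 1): in q1 (the first symbol was 0), after reading 1 we have: the first symbol was 0 → q1
  δ(q2, 0): in q2 (the first symbol was 1 (trap state)), after reading 0 we have: the first symbol was 1 (trap state) → q2
  δ(q2, 1): in q2 (the first symbol was 1 (trap state)), after reading 1 we have: the first symbol was 1 (trap state) → q2
A string is accepted iff it ends in {q1}, i.e. the first symbol was 0.
Language: All binary strings starting with 0

Final answer: All binary strings starting with 0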